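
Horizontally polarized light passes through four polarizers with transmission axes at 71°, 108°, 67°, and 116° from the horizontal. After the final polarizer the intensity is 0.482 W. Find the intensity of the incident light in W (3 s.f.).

By Malus's law, I₁ = I₀ cos²(71° − 0°) = I₀ cos²(71°) = 0.106 I₀.
I₂ = I₁ cos²(108° − 71°) = 0.106 I₀ · cos²(37°) = 0.06761 I₀.
I₃ = I₂ cos²(67° − 108°) = 0.06761 I₀ · cos²(41°) = 0.03851 I₀.
I₄ = I₃ cos²(116° − 67°) = 0.03851 I₀ · cos²(49°) = 0.01657 I₀.
So 0.482 W = 0.01657 I₀, giving I₀ = 0.482/0.01657 = 29.08 W.

I₀ ≈ 29.1 W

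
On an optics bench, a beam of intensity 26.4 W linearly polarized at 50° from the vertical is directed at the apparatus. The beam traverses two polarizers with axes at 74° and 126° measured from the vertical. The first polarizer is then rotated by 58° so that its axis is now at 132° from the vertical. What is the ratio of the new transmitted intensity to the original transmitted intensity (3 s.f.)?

Before rotation:
I₁ = I₀ cos²(74° − 50°) = I₀ cos²(24°) = 0.8346 I₀.
I₂ = I₁ cos²(126° − 74°) = 0.8346 I₀ · cos²(52°) = 0.3163 I₀.
After rotation:
I₁ = I₀ cos²(132° − 50°) = I₀ cos²(82°) = 0.01937 I₀.
I₂ = I₁ cos²(126° − 132°) = 0.01937 I₀ · cos²(6°) = 0.01916 I₀.
Ratio = 0.01916 / 0.3163 = 0.06056.

I_new/I_old ≈ 0.0606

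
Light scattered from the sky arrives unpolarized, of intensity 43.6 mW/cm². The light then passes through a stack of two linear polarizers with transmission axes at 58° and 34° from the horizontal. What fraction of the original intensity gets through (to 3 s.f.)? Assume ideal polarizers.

Unpolarized light through the first polarizer → I₁ = 43.6 mW/cm²/2 = 21.8 mW/cm², polarized at 58°.
I₂ = I₁ · cos²(24°) = 21.8 · 0.8346 = 18.19 mW/cm².
Transmitted fraction = 0.4173.

I/I₀ ≈ 0.417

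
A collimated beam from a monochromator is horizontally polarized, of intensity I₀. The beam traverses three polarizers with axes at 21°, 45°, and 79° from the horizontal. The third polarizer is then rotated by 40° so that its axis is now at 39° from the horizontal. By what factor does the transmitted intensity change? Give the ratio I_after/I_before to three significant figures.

I_new/I_old ≈ 1.44

Before rotation:
By Malus's law, I₁ = I₀ cos²(21° − 0°) = I₀ cos²(21°) = 0.8716 I₀.
I₂ = I₁ cos²(45° − 21°) = 0.8716 I₀ · cos²(24°) = 0.7274 I₀.
I₃ = I₂ cos²(79° − 45°) = 0.7274 I₀ · cos²(34°) = 0.4999 I₀.
After rotation:
I₁ = I₀ cos²(21° − 0°) = I₀ cos²(21°) = 0.8716 I₀.
I₂ = I₁ cos²(45° − 21°) = 0.8716 I₀ · cos²(24°) = 0.7274 I₀.
I₃ = I₂ cos²(39° − 45°) = 0.7274 I₀ · cos²(6°) = 0.7194 I₀.
Ratio = 0.7194 / 0.4999 = 1.439.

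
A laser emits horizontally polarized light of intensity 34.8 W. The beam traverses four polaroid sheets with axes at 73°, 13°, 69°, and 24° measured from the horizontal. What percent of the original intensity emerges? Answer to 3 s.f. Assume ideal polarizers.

I₁ = 34.8 W · cos²(73°) = 2.975 W.
I₂ = I₁ · cos²(60°) = 2.975 · 0.25 = 0.7437 W.
I₃ = I₂ · cos²(56°) = 0.7437 · 0.3127 = 0.2325 W.
I₄ = I₃ · cos²(45°) = 0.2325 · 0.5 = 0.1163 W.
That is 0.3341% of the incident intensity.

≈ 0.334%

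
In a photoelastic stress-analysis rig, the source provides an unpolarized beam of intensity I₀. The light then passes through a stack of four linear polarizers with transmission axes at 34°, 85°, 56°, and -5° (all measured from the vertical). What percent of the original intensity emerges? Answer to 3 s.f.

≈ 3.56%

Unpolarized light through the first polarizer → I₁ = ½ I₀, now polarized at 34°.
I₂ = I₁ cos²(85° − 34°) = 0.5 I₀ · cos²(51°) = 0.198 I₀.
I₃ = I₂ cos²(56° − 85°) = 0.198 I₀ · cos²(29°) = 0.1515 I₀.
I₄ = I₃ cos²(-5° − 56°) = 0.1515 I₀ · cos²(61°) = 0.0356 I₀.
That is 3.56% of the incident intensity.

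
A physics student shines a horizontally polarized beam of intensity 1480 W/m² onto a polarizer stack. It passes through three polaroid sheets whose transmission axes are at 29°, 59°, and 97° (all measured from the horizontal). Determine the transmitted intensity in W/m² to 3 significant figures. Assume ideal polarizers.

I₁ = 1480 W/m² · cos²(29°) = 1132 W/m².
I₂ = I₁ · cos²(30°) = 1132 · 0.75 = 849.1 W/m².
I₃ = I₂ · cos²(38°) = 849.1 · 0.621 = 527.3 W/m².

I ≈ 527 W/m²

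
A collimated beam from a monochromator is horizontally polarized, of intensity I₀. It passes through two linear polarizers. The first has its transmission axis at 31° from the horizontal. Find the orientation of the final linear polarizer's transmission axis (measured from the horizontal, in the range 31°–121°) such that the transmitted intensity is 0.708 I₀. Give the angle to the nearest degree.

θ ≈ 42°

I₁ = I₀ cos²(31° − 0°) = I₀ cos²(31°) = 0.7347 I₀.
Need I₂/I₀ = 0.708, so cos²(θ − 31°) = 0.708 / 0.7347 = 0.9636.
θ − 31° = arccos(√0.9636) = 11.0°, giving θ ≈ 31 + 11.0 = 42.0°.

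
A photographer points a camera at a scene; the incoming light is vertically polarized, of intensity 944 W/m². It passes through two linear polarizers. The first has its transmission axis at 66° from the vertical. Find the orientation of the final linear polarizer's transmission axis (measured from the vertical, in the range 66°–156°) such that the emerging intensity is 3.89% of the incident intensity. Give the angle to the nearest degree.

I₁ = I₀ cos²(66° − 0°) = I₀ cos²(66°) = 0.1654 I₀.
Need I₂/I₀ = 0.0389, so cos²(θ − 66°) = 0.0389 / 0.1654 = 0.2351.
θ − 66° = arccos(√0.2351) = 61.0°, giving θ ≈ 66 + 61.0 = 127.0°.

θ ≈ 127°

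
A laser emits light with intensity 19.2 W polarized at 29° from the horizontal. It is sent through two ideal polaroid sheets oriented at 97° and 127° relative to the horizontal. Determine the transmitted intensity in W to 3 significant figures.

I₁ = 19.2 W · cos²(68°) = 2.694 W.
I₂ = I₁ · cos²(30°) = 2.694 · 0.75 = 2.021 W.

I ≈ 2.02 W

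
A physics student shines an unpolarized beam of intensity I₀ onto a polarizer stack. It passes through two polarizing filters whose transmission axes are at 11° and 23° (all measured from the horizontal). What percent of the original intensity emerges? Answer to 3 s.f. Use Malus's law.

Unpolarized light through the first polarizer → I₁ = ½ I₀, now polarized at 11°.
I₂ = I₁ cos²(23° − 11°) = 0.5 I₀ · cos²(12°) = 0.4784 I₀.
That is 47.84% of the incident intensity.

≈ 47.8%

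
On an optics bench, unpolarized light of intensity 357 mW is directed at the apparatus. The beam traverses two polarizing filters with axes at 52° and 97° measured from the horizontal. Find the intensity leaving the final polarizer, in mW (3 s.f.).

I ≈ 89.3 mW

Unpolarized light through the first polarizer → I₁ = 357 mW/2 = 178.5 mW, polarized at 52°.
I₂ = I₁ · cos²(45°) = 178.5 · 0.5 = 89.25 mW.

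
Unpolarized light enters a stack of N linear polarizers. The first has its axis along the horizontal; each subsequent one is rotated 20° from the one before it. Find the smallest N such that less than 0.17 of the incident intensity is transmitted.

First polarizer halves the unpolarized light: factor 1/2.
Each further stage multiplies by cos²(20°) = 0.883.
After N polarizers: T = 0.5·0.883^(N−1). Require T < 0.17 ⇒ N−1 > ln(0.17/0.5)/ln(0.883) = 8.67, so N−1 ≥ 9 and N = 10.
Check: N=10 gives T = 0.1632 < 0.17; N=9 gives T = 0.1848.

N = 10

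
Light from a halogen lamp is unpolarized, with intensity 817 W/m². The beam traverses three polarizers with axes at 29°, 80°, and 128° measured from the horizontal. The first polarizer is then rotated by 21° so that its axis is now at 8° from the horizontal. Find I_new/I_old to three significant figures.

Before rotation:
Unpolarized light through the first polarizer → I₁ = ½ I₀, now polarized at 29°.
I₂ = I₁ cos²(80° − 29°) = 0.5 I₀ · cos²(51°) = 0.198 I₀.
I₃ = I₂ cos²(128° − 80°) = 0.198 I₀ · cos²(48°) = 0.08866 I₀.
After rotation:
Unpolarized light through the first polarizer → I₁ = ½ I₀, now polarized at 8°.
I₂ = I₁ cos²(80° − 8°) = 0.5 I₀ · cos²(72°) = 0.04775 I₀.
I₃ = I₂ cos²(128° − 80°) = 0.04775 I₀ · cos²(48°) = 0.02138 I₀.
Ratio = 0.02138 / 0.08866 = 0.2411.

I_new/I_old ≈ 0.241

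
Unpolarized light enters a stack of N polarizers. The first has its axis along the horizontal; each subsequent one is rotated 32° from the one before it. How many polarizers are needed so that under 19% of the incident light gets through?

N = 4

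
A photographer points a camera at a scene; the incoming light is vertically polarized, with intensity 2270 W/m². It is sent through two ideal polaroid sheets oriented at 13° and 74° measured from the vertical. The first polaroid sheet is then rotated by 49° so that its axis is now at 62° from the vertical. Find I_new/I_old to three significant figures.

Before rotation:
I₁ = I₀ cos²(13° − 0°) = I₀ cos²(13°) = 0.9494 I₀.
I₂ = I₁ cos²(74° − 13°) = 0.9494 I₀ · cos²(61°) = 0.2231 I₀.
After rotation:
I₁ = I₀ cos²(62° − 0°) = I₀ cos²(62°) = 0.2204 I₀.
I₂ = I₁ cos²(74° − 62°) = 0.2204 I₀ · cos²(12°) = 0.2109 I₀.
Ratio = 0.2109 / 0.2231 = 0.945.

I_new/I_old ≈ 0.945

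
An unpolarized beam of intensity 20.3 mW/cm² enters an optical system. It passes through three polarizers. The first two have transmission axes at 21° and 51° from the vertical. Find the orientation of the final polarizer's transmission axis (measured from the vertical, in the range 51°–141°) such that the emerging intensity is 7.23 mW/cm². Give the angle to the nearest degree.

θ ≈ 64°

Unpolarized light through the first polarizer → I₁ = ½ I₀, now polarized at 21°.
I₂ = I₁ cos²(51° − 21°) = 0.5 I₀ · cos²(30°) = 0.375 I₀.
Target fraction: 7.23 / 20.3 mW/cm² = 0.3562 of I₀.
Need I₃/I₀ = 0.3562, so cos²(θ − 51°) = 0.3562 / 0.375 = 0.9498.
θ − 51° = arccos(√0.9498) = 13.0°, giving θ ≈ 51 + 13.0 = 64.0°.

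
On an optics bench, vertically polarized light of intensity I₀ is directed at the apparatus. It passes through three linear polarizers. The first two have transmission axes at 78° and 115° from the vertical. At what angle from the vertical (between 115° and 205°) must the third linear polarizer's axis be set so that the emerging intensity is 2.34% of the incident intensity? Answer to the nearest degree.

I₁ = I₀ cos²(78° − 0°) = I₀ cos²(78°) = 0.04323 I₀.
I₂ = I₁ cos²(115° − 78°) = 0.04323 I₀ · cos²(37°) = 0.02757 I₀.
Need I₃/I₀ = 0.0234, so cos²(θ − 115°) = 0.0234 / 0.02757 = 0.8487.
θ − 115° = arccos(√0.8487) = 22.9°, giving θ ≈ 115 + 22.9 = 137.9°.

θ ≈ 138°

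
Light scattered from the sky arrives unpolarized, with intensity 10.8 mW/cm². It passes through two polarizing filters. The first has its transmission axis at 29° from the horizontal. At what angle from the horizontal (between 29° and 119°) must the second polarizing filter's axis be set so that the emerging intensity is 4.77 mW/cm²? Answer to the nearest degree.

θ ≈ 49°

Unpolarized light through the first polarizer → I₁ = ½ I₀, now polarized at 29°.
Target fraction: 4.77 / 10.8 mW/cm² = 0.4417 of I₀.
Need I₂/I₀ = 0.4417, so cos²(θ − 29°) = 0.4417 / 0.5 = 0.8833.
θ − 29° = arccos(√0.8833) = 20.0°, giving θ ≈ 29 + 20.0 = 49.0°.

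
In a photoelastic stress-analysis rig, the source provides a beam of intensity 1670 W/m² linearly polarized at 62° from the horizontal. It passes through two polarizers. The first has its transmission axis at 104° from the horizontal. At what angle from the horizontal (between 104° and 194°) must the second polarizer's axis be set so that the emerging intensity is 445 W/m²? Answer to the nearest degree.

I₁ = I₀ cos²(104° − 62°) = I₀ cos²(42°) = 0.5523 I₀.
Target fraction: 445 / 1670 W/m² = 0.2665 of I₀.
Need I₂/I₀ = 0.2665, so cos²(θ − 104°) = 0.2665 / 0.5523 = 0.4825.
θ − 104° = arccos(√0.4825) = 46.0°, giving θ ≈ 104 + 46.0 = 150.0°.

θ ≈ 150°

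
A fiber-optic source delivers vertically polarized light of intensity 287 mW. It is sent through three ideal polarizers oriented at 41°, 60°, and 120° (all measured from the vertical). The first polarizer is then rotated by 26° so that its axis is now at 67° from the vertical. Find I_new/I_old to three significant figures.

Before rotation:
I₁ = I₀ cos²(41° − 0°) = I₀ cos²(41°) = 0.5696 I₀.
I₂ = I₁ cos²(60° − 41°) = 0.5696 I₀ · cos²(19°) = 0.5092 I₀.
I₃ = I₂ cos²(120° − 60°) = 0.5092 I₀ · cos²(60°) = 0.1273 I₀.
After rotation:
I₁ = I₀ cos²(67° − 0°) = I₀ cos²(67°) = 0.1527 I₀.
I₂ = I₁ cos²(60° − 67°) = 0.1527 I₀ · cos²(7°) = 0.1504 I₀.
I₃ = I₂ cos²(120° − 60°) = 0.1504 I₀ · cos²(60°) = 0.0376 I₀.
Ratio = 0.0376 / 0.1273 = 0.2954.

I_new/I_old ≈ 0.295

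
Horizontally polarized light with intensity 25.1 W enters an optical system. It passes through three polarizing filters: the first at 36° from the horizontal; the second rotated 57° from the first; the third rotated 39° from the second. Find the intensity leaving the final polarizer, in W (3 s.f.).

I₁ = 25.1 W · cos²(36°) = 16.43 W.
I₂ = I₁ · cos²(57°) = 16.43 · 0.2966 = 4.873 W.
I₃ = I₂ · cos²(39°) = 4.873 · 0.604 = 2.943 W.

I ≈ 2.94 W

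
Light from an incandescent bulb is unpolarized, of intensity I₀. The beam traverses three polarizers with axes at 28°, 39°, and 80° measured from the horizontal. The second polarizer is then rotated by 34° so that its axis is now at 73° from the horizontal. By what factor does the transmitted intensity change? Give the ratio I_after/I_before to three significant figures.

I_new/I_old ≈ 0.897

Before rotation:
Unpolarized light through the first polarizer → I₁ = ½ I₀, now polarized at 28°.
I₂ = I₁ cos²(39° − 28°) = 0.5 I₀ · cos²(11°) = 0.4818 I₀.
I₃ = I₂ cos²(80° − 39°) = 0.4818 I₀ · cos²(41°) = 0.2744 I₀.
After rotation:
Unpolarized light through the first polarizer → I₁ = ½ I₀, now polarized at 28°.
I₂ = I₁ cos²(73° − 28°) = 0.5 I₀ · cos²(45°) = 0.25 I₀.
I₃ = I₂ cos²(80° − 73°) = 0.25 I₀ · cos²(7°) = 0.2463 I₀.
Ratio = 0.2463 / 0.2744 = 0.8975.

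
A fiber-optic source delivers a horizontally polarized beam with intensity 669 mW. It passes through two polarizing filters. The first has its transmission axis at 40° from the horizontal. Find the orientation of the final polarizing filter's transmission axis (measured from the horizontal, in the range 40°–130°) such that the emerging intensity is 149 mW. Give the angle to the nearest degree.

θ ≈ 92°

By Malus's law, I₁ = I₀ cos²(40° − 0°) = I₀ cos²(40°) = 0.5868 I₀.
Target fraction: 149 / 669 mW = 0.2227 of I₀.
Need I₂/I₀ = 0.2227, so cos²(θ − 40°) = 0.2227 / 0.5868 = 0.3795.
θ − 40° = arccos(√0.3795) = 52.0°, giving θ ≈ 40 + 52.0 = 92.0°.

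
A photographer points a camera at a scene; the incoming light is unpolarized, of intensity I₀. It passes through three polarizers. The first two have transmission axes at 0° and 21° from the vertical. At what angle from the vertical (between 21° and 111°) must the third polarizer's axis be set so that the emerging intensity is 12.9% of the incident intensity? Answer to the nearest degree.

θ ≈ 78°

Unpolarized light through the first polarizer → I₁ = ½ I₀, now polarized at 0°.
I₂ = I₁ cos²(21° − 0°) = 0.5 I₀ · cos²(21°) = 0.4358 I₀.
Need I₃/I₀ = 0.129, so cos²(θ − 21°) = 0.129 / 0.4358 = 0.296.
θ − 21° = arccos(√0.296) = 57.0°, giving θ ≈ 21 + 57.0 = 78.0°.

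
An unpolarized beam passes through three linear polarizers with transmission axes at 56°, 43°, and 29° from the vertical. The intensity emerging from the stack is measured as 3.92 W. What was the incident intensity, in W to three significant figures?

I₀ ≈ 8.77 W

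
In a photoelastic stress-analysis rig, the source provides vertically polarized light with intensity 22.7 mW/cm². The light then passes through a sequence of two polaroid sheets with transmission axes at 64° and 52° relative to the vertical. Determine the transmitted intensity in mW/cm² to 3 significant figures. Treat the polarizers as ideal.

I ≈ 4.17 mW/cm²

I₁ = 22.7 mW/cm² · cos²(64°) = 4.362 mW/cm².
I₂ = I₁ · cos²(12°) = 4.362 · 0.9568 = 4.174 mW/cm².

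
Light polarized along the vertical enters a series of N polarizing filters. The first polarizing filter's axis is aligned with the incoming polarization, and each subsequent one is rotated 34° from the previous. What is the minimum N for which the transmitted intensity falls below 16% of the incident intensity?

N = 6

First polarizer is aligned with the polarization: full transmission.
Each further stage multiplies by cos²(34°) = 0.6873.
After N polarizers: T = 0.6873^(N−1). Require T < 0.16 ⇒ N−1 > ln(0.16)/ln(0.6873) = 4.89, so N−1 ≥ 5 and N = 6.
Check: N=6 gives T = 0.1534 < 0.16; N=5 gives T = 0.2231.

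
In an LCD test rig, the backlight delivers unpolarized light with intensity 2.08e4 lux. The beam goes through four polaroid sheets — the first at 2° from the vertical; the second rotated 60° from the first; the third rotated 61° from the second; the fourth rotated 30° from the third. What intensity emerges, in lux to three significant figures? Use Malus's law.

I ≈ 458 lux

Unpolarized light through the first polarizer → I₁ = 2.08e4 lux/2 = 1.04e+04 lux, polarized at 2°.
I₂ = I₁ · cos²(60°) = 1.04e+04 · 0.25 = 2600 lux.
I₃ = I₂ · cos²(61°) = 2600 · 0.235 = 611.1 lux.
I₄ = I₃ · cos²(30°) = 611.1 · 0.75 = 458.3 lux.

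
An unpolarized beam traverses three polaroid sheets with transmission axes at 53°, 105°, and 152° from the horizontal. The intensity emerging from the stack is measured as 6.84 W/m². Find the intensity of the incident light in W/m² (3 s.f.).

I₀ ≈ 77.6 W/m²

Unpolarized light through the first polarizer → I₁ = ½ I₀, now polarized at 53°.
I₂ = I₁ cos²(105° − 53°) = 0.5 I₀ · cos²(52°) = 0.1895 I₀.
I₃ = I₂ cos²(152° − 105°) = 0.1895 I₀ · cos²(47°) = 0.08815 I₀.
So 6.84 W/m² = 0.08815 I₀, giving I₀ = 6.84/0.08815 = 77.6 W/m².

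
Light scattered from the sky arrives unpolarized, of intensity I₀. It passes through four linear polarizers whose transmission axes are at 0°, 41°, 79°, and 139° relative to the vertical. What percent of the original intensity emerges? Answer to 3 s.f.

≈ 4.42%

Unpolarized light through the first polarizer → I₁ = ½ I₀, now polarized at 0°.
I₂ = I₁ cos²(41° − 0°) = 0.5 I₀ · cos²(41°) = 0.2848 I₀.
I₃ = I₂ cos²(79° − 41°) = 0.2848 I₀ · cos²(38°) = 0.1768 I₀.
I₄ = I₃ cos²(139° − 79°) = 0.1768 I₀ · cos²(60°) = 0.04421 I₀.
That is 4.421% of the incident intensity.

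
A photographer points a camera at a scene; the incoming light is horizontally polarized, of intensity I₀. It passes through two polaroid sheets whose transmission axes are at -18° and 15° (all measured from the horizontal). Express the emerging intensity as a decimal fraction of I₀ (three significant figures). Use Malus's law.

≈ 0.636 I₀

By Malus's law, I₁ = I₀ cos²(-18° − 0°) = I₀ cos²(18°) = 0.9045 I₀.
I₂ = I₁ cos²(15° + 18°) = 0.9045 I₀ · cos²(33°) = 0.6362 I₀.
Transmitted fraction = 0.6362.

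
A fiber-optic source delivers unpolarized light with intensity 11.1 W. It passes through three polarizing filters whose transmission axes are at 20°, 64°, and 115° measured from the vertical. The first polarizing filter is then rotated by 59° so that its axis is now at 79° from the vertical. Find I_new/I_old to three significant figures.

Before rotation:
Unpolarized light through the first polarizer → I₁ = ½ I₀, now polarized at 20°.
I₂ = I₁ cos²(64° − 20°) = 0.5 I₀ · cos²(44°) = 0.2587 I₀.
I₃ = I₂ cos²(115° − 64°) = 0.2587 I₀ · cos²(51°) = 0.1025 I₀.
After rotation:
Unpolarized light through the first polarizer → I₁ = ½ I₀, now polarized at 79°.
I₂ = I₁ cos²(64° − 79°) = 0.5 I₀ · cos²(15°) = 0.4665 I₀.
I₃ = I₂ cos²(115° − 64°) = 0.4665 I₀ · cos²(51°) = 0.1848 I₀.
Ratio = 0.1848 / 0.1025 = 1.803.

I_new/I_old ≈ 1.80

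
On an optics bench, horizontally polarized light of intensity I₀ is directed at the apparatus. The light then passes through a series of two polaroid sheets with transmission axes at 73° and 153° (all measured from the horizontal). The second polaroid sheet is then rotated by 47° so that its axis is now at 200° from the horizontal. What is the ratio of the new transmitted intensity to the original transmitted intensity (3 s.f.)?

I_new/I_old ≈ 12.0

Before rotation:
I₁ = I₀ cos²(73° − 0°) = I₀ cos²(73°) = 0.08548 I₀.
I₂ = I₁ cos²(153° − 73°) = 0.08548 I₀ · cos²(80°) = 0.002578 I₀.
After rotation:
I₁ = I₀ cos²(73° − 0°) = I₀ cos²(73°) = 0.08548 I₀.
Angle between axes 1 and 2: 53°. I₂ = 0.08548 I₀ · cos²(53°) = 0.03096 I₀.
Ratio = 0.03096 / 0.002578 = 12.01.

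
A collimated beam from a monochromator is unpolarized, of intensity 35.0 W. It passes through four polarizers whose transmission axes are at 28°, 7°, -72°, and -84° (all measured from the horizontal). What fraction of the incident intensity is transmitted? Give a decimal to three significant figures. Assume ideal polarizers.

I/I₀ ≈ 0.0152

Unpolarized light through the first polarizer → I₁ = 35.0 W/2 = 17.5 W, polarized at 28°.
I₂ = I₁ · cos²(21°) = 17.5 · 0.8716 = 15.25 W.
I₃ = I₂ · cos²(79°) = 15.25 · 0.03641 = 0.5553 W.
I₄ = I₃ · cos²(12°) = 0.5553 · 0.9568 = 0.5313 W.
Transmitted fraction = 0.01518.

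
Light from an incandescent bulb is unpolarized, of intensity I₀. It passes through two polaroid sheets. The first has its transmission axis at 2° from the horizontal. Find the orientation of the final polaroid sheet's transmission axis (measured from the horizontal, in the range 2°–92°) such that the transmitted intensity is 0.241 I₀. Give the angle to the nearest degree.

θ ≈ 48°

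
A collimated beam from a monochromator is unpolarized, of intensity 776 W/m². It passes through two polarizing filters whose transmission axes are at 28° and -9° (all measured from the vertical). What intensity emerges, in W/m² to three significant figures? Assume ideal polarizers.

Unpolarized light through the first polarizer → I₁ = 776 W/m²/2 = 388 W/m², polarized at 28°.
I₂ = I₁ · cos²(37°) = 388 · 0.6378 = 247.5 W/m².

I ≈ 247 W/m²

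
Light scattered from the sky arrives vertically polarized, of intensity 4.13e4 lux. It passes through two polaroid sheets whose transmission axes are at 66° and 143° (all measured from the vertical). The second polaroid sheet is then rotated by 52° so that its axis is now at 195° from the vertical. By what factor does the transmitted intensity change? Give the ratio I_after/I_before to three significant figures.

Before rotation:
By Malus's law, I₁ = I₀ cos²(66° − 0°) = I₀ cos²(66°) = 0.1654 I₀.
I₂ = I₁ cos²(143° − 66°) = 0.1654 I₀ · cos²(77°) = 0.008371 I₀.
After rotation:
I₁ = I₀ cos²(66° − 0°) = I₀ cos²(66°) = 0.1654 I₀.
Angle between axes 1 and 2: 51°. I₂ = 0.1654 I₀ · cos²(51°) = 0.06552 I₀.
Ratio = 0.06552 / 0.008371 = 7.826.

I_new/I_old ≈ 7.83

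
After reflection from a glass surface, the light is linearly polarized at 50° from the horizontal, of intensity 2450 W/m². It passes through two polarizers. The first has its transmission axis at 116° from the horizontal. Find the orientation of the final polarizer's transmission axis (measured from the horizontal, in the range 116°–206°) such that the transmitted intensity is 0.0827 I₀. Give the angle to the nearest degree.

I₁ = I₀ cos²(116° − 50°) = I₀ cos²(66°) = 0.1654 I₀.
Need I₂/I₀ = 0.0827, so cos²(θ − 116°) = 0.0827 / 0.1654 = 0.4999.
θ − 116° = arccos(√0.4999) = 45.0°, giving θ ≈ 116 + 45.0 = 161.0°.

θ ≈ 161°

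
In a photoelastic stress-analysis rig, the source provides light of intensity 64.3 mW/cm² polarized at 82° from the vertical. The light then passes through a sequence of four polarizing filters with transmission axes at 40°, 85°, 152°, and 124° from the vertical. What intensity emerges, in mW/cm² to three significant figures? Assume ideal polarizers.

I ≈ 2.11 mW/cm²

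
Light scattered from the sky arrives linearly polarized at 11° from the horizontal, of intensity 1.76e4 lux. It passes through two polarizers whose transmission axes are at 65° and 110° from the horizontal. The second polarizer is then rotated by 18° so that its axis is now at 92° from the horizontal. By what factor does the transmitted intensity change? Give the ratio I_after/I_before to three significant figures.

I_new/I_old ≈ 1.59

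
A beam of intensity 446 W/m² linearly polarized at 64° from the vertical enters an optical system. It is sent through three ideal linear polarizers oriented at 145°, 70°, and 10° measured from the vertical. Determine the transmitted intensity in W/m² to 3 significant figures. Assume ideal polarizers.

I ≈ 0.183 W/m²

I₁ = 446 W/m² · cos²(81°) = 10.91 W/m².
I₂ = I₁ · cos²(75°) = 10.91 · 0.06699 = 0.7311 W/m².
I₃ = I₂ · cos²(60°) = 0.7311 · 0.25 = 0.1828 W/m².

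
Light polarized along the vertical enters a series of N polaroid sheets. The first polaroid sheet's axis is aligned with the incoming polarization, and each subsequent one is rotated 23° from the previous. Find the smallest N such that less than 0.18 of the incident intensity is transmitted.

N = 12

First polarizer is aligned with the polarization: full transmission.
Each further stage multiplies by cos²(23°) = 0.8473.
After N polarizers: T = 0.8473^(N−1). Require T < 0.18 ⇒ N−1 > ln(0.18)/ln(0.8473) = 10.35, so N−1 ≥ 11 and N = 12.
Check: N=12 gives T = 0.1616 < 0.18; N=11 gives T = 0.1908.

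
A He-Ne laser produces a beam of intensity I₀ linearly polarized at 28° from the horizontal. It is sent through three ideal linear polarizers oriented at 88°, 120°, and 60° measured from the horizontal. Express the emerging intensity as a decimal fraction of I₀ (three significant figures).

I₁ = I₀ cos²(88° − 28°) = I₀ cos²(60°) = 0.25 I₀.
I₂ = I₁ cos²(120° − 88°) = 0.25 I₀ · cos²(32°) = 0.1798 I₀.
I₃ = I₂ cos²(60° − 120°) = 0.1798 I₀ · cos²(60°) = 0.04495 I₀.
Transmitted fraction = 0.04495.

≈ 0.0449 I₀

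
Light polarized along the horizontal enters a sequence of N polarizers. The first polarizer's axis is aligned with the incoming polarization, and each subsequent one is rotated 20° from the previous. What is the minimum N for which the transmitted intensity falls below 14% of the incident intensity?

N = 17

First polarizer is aligned with the polarization: full transmission.
Each further stage multiplies by cos²(20°) = 0.883.
After N polarizers: T = 0.883^(N−1). Require T < 0.14 ⇒ N−1 > ln(0.14)/ln(0.883) = 15.80, so N−1 ≥ 16 and N = 17.
Check: N=17 gives T = 0.1366 < 0.14; N=16 gives T = 0.1547.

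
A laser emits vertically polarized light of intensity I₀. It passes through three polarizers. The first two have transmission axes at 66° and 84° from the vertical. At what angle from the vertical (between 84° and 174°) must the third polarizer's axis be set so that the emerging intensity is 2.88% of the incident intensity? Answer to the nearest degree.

θ ≈ 148°

By Malus's law, I₁ = I₀ cos²(66° − 0°) = I₀ cos²(66°) = 0.1654 I₀.
I₂ = I₁ cos²(84° − 66°) = 0.1654 I₀ · cos²(18°) = 0.1496 I₀.
Need I₃/I₀ = 0.0288, so cos²(θ − 84°) = 0.0288 / 0.1496 = 0.1925.
θ − 84° = arccos(√0.1925) = 64.0°, giving θ ≈ 84 + 64.0 = 148.0°.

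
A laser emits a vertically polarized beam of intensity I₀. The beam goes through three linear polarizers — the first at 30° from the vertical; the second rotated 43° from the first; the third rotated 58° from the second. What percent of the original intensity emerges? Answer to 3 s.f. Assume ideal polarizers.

≈ 11.3%

By Malus's law, I₁ = I₀ cos²(30° − 0°) = I₀ cos²(30°) = 0.75 I₀.
I₂ = I₁ cos²(43°) = 0.75 · 0.5349 I₀ = 0.4012 I₀.
I₃ = I₂ cos²(58°) = 0.4012 · 0.2808 I₀ = 0.1127 I₀.
That is 11.27% of the incident intensity.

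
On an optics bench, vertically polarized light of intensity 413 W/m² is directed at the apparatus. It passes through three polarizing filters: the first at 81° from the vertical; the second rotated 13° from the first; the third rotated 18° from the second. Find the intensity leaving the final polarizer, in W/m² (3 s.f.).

I ≈ 8.68 W/m²

By Malus's law, I₁ = 413 W/m² · cos²(81°) = 10.11 W/m².
I₂ = I₁ · cos²(13°) = 10.11 · 0.9494 = 9.595 W/m².
I₃ = I₂ · cos²(18°) = 9.595 · 0.9045 = 8.679 W/m².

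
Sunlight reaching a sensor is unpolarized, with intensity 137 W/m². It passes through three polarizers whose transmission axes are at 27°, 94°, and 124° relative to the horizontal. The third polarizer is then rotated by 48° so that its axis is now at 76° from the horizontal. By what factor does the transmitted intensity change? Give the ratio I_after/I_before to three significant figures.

Before rotation:
Unpolarized light through the first polarizer → I₁ = ½ I₀, now polarized at 27°.
I₂ = I₁ cos²(94° − 27°) = 0.5 I₀ · cos²(67°) = 0.07634 I₀.
I₃ = I₂ cos²(124° − 94°) = 0.07634 I₀ · cos²(30°) = 0.05725 I₀.
After rotation:
Unpolarized light through the first polarizer → I₁ = ½ I₀, now polarized at 27°.
I₂ = I₁ cos²(94° − 27°) = 0.5 I₀ · cos²(67°) = 0.07634 I₀.
I₃ = I₂ cos²(76° − 94°) = 0.07634 I₀ · cos²(18°) = 0.06905 I₀.
Ratio = 0.06905 / 0.05725 = 1.206.

I_new/I_old ≈ 1.21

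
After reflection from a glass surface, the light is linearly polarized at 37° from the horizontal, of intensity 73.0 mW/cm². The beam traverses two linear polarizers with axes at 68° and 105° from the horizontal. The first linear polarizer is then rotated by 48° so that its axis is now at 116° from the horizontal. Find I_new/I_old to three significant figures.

I_new/I_old ≈ 0.0749

Before rotation:
By Malus's law, I₁ = I₀ cos²(68° − 37°) = I₀ cos²(31°) = 0.7347 I₀.
I₂ = I₁ cos²(105° − 68°) = 0.7347 I₀ · cos²(37°) = 0.4686 I₀.
After rotation:
I₁ = I₀ cos²(116° − 37°) = I₀ cos²(79°) = 0.03641 I₀.
I₂ = I₁ cos²(105° − 116°) = 0.03641 I₀ · cos²(11°) = 0.03508 I₀.
Ratio = 0.03508 / 0.4686 = 0.07486.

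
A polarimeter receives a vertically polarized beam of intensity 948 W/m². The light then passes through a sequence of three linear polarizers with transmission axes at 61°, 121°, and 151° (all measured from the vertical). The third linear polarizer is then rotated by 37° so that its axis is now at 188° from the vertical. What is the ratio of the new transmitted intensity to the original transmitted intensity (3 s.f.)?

Before rotation:
I₁ = I₀ cos²(61° − 0°) = I₀ cos²(61°) = 0.235 I₀.
I₂ = I₁ cos²(121° − 61°) = 0.235 I₀ · cos²(60°) = 0.05876 I₀.
I₃ = I₂ cos²(151° − 121°) = 0.05876 I₀ · cos²(30°) = 0.04407 I₀.
After rotation:
I₁ = I₀ cos²(61° − 0°) = I₀ cos²(61°) = 0.235 I₀.
I₂ = I₁ cos²(121° − 61°) = 0.235 I₀ · cos²(60°) = 0.05876 I₀.
I₃ = I₂ cos²(188° − 121°) = 0.05876 I₀ · cos²(67°) = 0.008971 I₀.
Ratio = 0.008971 / 0.04407 = 0.2036.

I_new/I_old ≈ 0.204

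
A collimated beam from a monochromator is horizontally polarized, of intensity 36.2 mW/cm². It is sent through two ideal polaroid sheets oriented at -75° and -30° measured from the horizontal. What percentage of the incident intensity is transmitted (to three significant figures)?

≈ 3.35%

I₁ = 36.2 mW/cm² · cos²(75°) = 2.425 mW/cm².
I₂ = I₁ · cos²(45°) = 2.425 · 0.5 = 1.212 mW/cm².
That is 3.349% of the incident intensity.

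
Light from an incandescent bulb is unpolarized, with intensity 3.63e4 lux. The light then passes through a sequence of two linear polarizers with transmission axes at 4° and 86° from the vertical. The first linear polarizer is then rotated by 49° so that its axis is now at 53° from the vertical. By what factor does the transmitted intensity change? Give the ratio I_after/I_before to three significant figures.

I_new/I_old ≈ 36.3

Before rotation:
Unpolarized light through the first polarizer → I₁ = ½ I₀, now polarized at 4°.
I₂ = I₁ cos²(86° − 4°) = 0.5 I₀ · cos²(82°) = 0.009685 I₀.
After rotation:
Unpolarized light through the first polarizer → I₁ = ½ I₀, now polarized at 53°.
I₂ = I₁ cos²(86° − 53°) = 0.5 I₀ · cos²(33°) = 0.3517 I₀.
Ratio = 0.3517 / 0.009685 = 36.31.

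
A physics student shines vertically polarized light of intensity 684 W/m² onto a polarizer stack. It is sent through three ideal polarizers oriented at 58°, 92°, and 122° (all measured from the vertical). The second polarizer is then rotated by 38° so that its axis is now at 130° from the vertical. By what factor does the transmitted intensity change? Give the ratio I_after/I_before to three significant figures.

Before rotation:
I₁ = I₀ cos²(58° − 0°) = I₀ cos²(58°) = 0.2808 I₀.
I₂ = I₁ cos²(92° − 58°) = 0.2808 I₀ · cos²(34°) = 0.193 I₀.
I₃ = I₂ cos²(122° − 92°) = 0.193 I₀ · cos²(30°) = 0.1448 I₀.
After rotation:
I₁ = I₀ cos²(58° − 0°) = I₀ cos²(58°) = 0.2808 I₀.
I₂ = I₁ cos²(130° − 58°) = 0.2808 I₀ · cos²(72°) = 0.02682 I₀.
I₃ = I₂ cos²(122° − 130°) = 0.02682 I₀ · cos²(8°) = 0.0263 I₀.
Ratio = 0.0263 / 0.1448 = 0.1817.

I_new/I_old ≈ 0.182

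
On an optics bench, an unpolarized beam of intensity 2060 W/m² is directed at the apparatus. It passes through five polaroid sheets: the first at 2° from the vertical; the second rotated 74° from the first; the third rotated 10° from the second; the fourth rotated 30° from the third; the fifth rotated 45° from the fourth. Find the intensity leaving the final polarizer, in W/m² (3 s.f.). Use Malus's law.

I ≈ 28.5 W/m²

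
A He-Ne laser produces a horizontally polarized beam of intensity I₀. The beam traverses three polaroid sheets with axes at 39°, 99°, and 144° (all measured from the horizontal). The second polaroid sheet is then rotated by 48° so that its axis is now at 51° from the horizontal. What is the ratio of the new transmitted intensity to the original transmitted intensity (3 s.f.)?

I_new/I_old ≈ 0.0210

Before rotation:
I₁ = I₀ cos²(39° − 0°) = I₀ cos²(39°) = 0.604 I₀.
I₂ = I₁ cos²(99° − 39°) = 0.604 I₀ · cos²(60°) = 0.151 I₀.
I₃ = I₂ cos²(144° − 99°) = 0.151 I₀ · cos²(45°) = 0.07549 I₀.
After rotation:
I₁ = I₀ cos²(39° − 0°) = I₀ cos²(39°) = 0.604 I₀.
I₂ = I₁ cos²(51° − 39°) = 0.604 I₀ · cos²(12°) = 0.5778 I₀.
Angle between axes 2 and 3: 87°. I₃ = 0.5778 I₀ · cos²(87°) = 0.001583 I₀.
Ratio = 0.001583 / 0.07549 = 0.02097.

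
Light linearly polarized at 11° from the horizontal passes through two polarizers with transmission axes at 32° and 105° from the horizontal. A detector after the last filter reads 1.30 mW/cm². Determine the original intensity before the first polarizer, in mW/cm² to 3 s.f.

I₀ ≈ 17.4 mW/cm²

I₁ = I₀ cos²(32° − 11°) = I₀ cos²(21°) = 0.8716 I₀.
I₂ = I₁ cos²(105° − 32°) = 0.8716 I₀ · cos²(73°) = 0.0745 I₀.
So 1.30 mW/cm² = 0.0745 I₀, giving I₀ = 1.30/0.0745 = 17.45 mW/cm².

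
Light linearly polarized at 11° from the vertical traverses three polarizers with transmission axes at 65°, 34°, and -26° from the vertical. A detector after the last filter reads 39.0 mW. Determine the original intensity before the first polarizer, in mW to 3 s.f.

I₁ = I₀ cos²(65° − 11°) = I₀ cos²(54°) = 0.3455 I₀.
I₂ = I₁ cos²(34° − 65°) = 0.3455 I₀ · cos²(31°) = 0.2538 I₀.
I₃ = I₂ cos²(-26° − 34°) = 0.2538 I₀ · cos²(60°) = 0.06346 I₀.
So 39.0 mW = 0.06346 I₀, giving I₀ = 39.0/0.06346 = 614.5 mW.

I₀ ≈ 615 mW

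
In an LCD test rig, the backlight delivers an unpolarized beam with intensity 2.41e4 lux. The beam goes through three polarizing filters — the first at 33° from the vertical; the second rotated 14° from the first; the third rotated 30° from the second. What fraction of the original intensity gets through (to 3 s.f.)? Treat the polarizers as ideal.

I/I₀ ≈ 0.353

Unpolarized light through the first polarizer → I₁ = 2.41e4 lux/2 = 1.205e+04 lux, polarized at 33°.
I₂ = I₁ · cos²(14°) = 1.205e+04 · 0.9415 = 1.134e+04 lux.
I₃ = I₂ · cos²(30°) = 1.134e+04 · 0.75 = 8509 lux.
Transmitted fraction = 0.3531.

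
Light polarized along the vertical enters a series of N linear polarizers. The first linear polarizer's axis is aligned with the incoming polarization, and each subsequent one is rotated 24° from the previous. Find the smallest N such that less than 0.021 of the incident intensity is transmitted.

First polarizer is aligned with the polarization: full transmission.
Each further stage multiplies by cos²(24°) = 0.8346.
After N polarizers: T = 0.8346^(N−1). Require T < 0.021 ⇒ N−1 > ln(0.021)/ln(0.8346) = 21.36, so N−1 ≥ 22 and N = 23.
Check: N=23 gives T = 0.01871 < 0.021; N=22 gives T = 0.02242.

N = 23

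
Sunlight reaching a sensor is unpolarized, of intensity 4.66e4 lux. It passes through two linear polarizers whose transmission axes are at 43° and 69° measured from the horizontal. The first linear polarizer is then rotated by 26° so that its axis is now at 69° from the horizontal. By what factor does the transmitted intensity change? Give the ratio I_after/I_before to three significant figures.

Before rotation:
Unpolarized light through the first polarizer → I₁ = ½ I₀, now polarized at 43°.
I₂ = I₁ cos²(69° − 43°) = 0.5 I₀ · cos²(26°) = 0.4039 I₀.
After rotation:
Unpolarized light through the first polarizer → I₁ = ½ I₀, now polarized at 69°.
I₂ = I₁ cos²(69° − 69°) = 0.5 I₀ · cos²(0°) = 0.5 I₀.
Ratio = 0.5 / 0.4039 = 1.238.

I_new/I_old ≈ 1.24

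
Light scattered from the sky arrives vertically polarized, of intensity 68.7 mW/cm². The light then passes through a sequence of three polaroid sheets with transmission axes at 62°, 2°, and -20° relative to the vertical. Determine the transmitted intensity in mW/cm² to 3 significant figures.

I₁ = 68.7 mW/cm² · cos²(62°) = 15.14 mW/cm².
I₂ = I₁ · cos²(60°) = 15.14 · 0.25 = 3.785 mW/cm².
I₃ = I₂ · cos²(22°) = 3.785 · 0.8597 = 3.254 mW/cm².

I ≈ 3.25 mW/cm²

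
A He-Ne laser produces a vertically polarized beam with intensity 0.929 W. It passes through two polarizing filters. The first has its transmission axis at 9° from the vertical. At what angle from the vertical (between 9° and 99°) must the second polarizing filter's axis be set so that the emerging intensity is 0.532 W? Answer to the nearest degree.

θ ≈ 49°

By Malus's law, I₁ = I₀ cos²(9° − 0°) = I₀ cos²(9°) = 0.9755 I₀.
Target fraction: 0.532 / 0.929 W = 0.5727 of I₀.
Need I₂/I₀ = 0.5727, so cos²(θ − 9°) = 0.5727 / 0.9755 = 0.587.
θ − 9° = arccos(√0.587) = 40.0°, giving θ ≈ 9 + 40.0 = 49.0°.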